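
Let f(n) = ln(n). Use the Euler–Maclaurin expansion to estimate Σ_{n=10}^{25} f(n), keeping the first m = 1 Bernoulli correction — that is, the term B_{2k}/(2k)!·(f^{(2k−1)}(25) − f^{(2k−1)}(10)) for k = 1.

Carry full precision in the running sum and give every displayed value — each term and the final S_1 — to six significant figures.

S_1 ≈ 45.2018

The integral term ∫_10^25 ln(x) dx = 42.4460.
½[f(10) + f(25)] = ½[2.30259 + 3.21888] = 2.76073.
So far: 45.2068.
k=1: B_{2}/(2)! × [f^{(1)}(25) − f^{(1)}(10)] = 1/12 × (0.0400000 − 0.100000) = -0.00500000.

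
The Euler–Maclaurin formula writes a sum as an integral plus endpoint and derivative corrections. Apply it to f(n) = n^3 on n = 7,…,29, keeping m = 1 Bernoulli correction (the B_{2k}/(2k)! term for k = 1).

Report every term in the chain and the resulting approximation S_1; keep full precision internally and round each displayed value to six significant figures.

The integral term ∫_7^29 x^3 dx = 176220.
Boundary: ½(f(7) + f(29)) = ½(343.000 + 24389.0) = 12366.0.
So far: 188586.
Correction k=1: B_{2}/2! · (f^{(1)}(29) − f^{(1)}(7)) = 1/12 · (2523.00 − 147.000) = 198.000.

S_1 ≈ 188784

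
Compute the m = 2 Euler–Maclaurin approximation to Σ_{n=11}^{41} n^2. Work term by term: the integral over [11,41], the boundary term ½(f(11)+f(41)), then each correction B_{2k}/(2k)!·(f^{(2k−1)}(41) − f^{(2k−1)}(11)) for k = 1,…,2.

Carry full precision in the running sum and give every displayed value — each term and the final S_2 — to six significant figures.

The integral term ∫_11^41 x^2 dx = 22530.0.
Endpoint term: (f(11) + f(41))/2 = (121.000 + 1681.00)/2 = 901.000.
Integral + boundary = 23431.0.
k=1: B_{2}/(2)! × [f^{(1)}(41) − f^{(1)}(11)] = 1/12 × (82.0000 − 22.0000) = 5.00000.
After k=1: 23436.0.
k=2: B_{4}/(4)! × [f^{(3)}(41) − f^{(3)}(11)] = −1/720 × (0.00000 − 0.00000) = 0.00000.

S_2 ≈ 23436.0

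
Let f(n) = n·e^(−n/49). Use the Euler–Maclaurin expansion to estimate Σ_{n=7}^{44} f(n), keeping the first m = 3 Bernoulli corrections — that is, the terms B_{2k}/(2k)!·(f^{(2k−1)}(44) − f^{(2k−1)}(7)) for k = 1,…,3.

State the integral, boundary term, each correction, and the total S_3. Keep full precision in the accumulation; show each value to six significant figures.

Integral: ∫_7^44 x·e^(−x/49) dx = 522.190.
Boundary: ½(f(7) + f(44)) = ½(6.06815 + 17.9256) = 11.9969.
Running total after boundary: 534.187.
Order-1 term: 1/12 · (0.0415715 − 0.743038) = -0.0584556.
Partial sum through k=1: 534.128.
Order-2 term: −1/720 · (0.000356673 − 0.00103157) = 9.37354e-07.
Partial sum through k=2: 534.128.
Order-3 term: 1/30240 · (2.89892e-07 − 7.30389e-07) = -1.45667e-11.

S_3 ≈ 534.128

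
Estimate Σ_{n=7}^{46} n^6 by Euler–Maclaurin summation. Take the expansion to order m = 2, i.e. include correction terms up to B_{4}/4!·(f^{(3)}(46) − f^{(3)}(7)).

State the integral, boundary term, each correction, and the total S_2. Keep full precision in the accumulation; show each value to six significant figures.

The integral term ∫_7^46 x^6 dx = 6.22595e+10.
Boundary: ½(f(7) + f(46)) = ½(117649 + 9.47430e+09) = 4.73721e+09.
Running total after boundary: 6.69968e+10.
Correction k=1: B_{2}/2! · (f^{(1)}(46) − f^{(1)}(7)) = 1/12 · (1.23578e+09 − 100842) = 1.02973e+08.
After k=1: 6.70997e+10.
Correction k=2: B_{4}/4! · (f^{(3)}(46) − f^{(3)}(7)) = −1/720 · (1.16803e+07 − 41160.0) = -16165.5.

S_2 ≈ 6.70997e+10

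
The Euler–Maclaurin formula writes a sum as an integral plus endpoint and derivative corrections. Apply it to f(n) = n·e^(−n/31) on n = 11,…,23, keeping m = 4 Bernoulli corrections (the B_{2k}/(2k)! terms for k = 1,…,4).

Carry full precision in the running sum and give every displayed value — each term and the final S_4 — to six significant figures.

S_4 ≈ 125.237

Integral: ∫_11^23 x·e^(−x/31) dx = 115.931.
Boundary: ½(f(11) + f(23)) = ½(7.71415 + 10.9524) = 9.33328.
Integral + boundary = 125.264.
Order-1 term: 1/12 · (0.122888 − 0.452443) = -0.0274629.
Running total after k=1: 125.237.
Order-2 term: −1/720 · (0.00111891 − 0.00193030) = 1.12693e-06.
Running total after k=2: 125.237.
Order-3 term: 1/30240 · (2.19557e-06 − 3.52736e-06) = -4.40407e-11.
Running total after k=3: 125.237.
Order-4 term: −1/1209600 · (3.35777e-09 − 5.25087e-09) = 1.56506e-15.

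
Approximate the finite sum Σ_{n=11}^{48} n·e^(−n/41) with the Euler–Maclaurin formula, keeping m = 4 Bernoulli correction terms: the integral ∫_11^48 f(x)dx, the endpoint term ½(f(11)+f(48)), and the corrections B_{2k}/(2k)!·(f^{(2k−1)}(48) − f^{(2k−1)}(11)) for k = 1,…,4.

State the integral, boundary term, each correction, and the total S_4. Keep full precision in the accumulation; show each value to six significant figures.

∫_11^48 x·e^(−x/41) dx evaluates to 498.606.
½[f(11) + f(48)] = ½[8.41152 + 14.8867] = 11.6491.
Running total after boundary: 510.255.
Order-1 term: 1/12 · (-0.0529507 − 0.559525) = -0.0510396.
After k=1: 510.204.
Order-2 term: −1/720 · (0.000337495 − 0.00124265) = 1.25716e-06.
After k=2: 510.204.
Order-3 term: 1/30240 · (4.20279e-07 − 1.28046e-06) = -2.84450e-11.
After k=3: 510.204.
Order-4 term: −1/1209600 · (3.80600e-10 − 1.08369e-09) = 5.81256e-16.

S_4 ≈ 510.204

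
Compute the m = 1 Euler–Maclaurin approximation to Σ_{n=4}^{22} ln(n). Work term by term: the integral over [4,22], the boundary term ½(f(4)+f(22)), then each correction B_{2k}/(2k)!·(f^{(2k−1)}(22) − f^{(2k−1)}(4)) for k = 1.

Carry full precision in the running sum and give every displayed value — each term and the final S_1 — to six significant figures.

S_1 ≈ 46.6794

The integral term ∫_4^22 ln(x) dx = 44.4578.
Endpoint term: (f(4) + f(22))/2 = (1.38629 + 3.09104)/2 = 2.23867.
Running total after boundary: 46.6964.
Order-1 term: 1/12 · (0.0454545 − 0.250000) = -0.0170455.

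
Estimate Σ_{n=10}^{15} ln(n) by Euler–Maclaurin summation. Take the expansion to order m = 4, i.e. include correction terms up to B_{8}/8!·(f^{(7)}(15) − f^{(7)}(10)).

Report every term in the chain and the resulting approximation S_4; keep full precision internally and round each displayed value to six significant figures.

S_4 ≈ 15.0974

Integral: ∫_10^15 ln(x) dx = 12.5949.
Boundary: ½(f(10) + f(15)) = ½(2.30259 + 2.70805) = 2.50532.
So far: 15.1002.
Order-1 term: 1/12 · (0.0666667 − 0.100000) = -0.00277778.
Partial sum through k=1: 15.0974.
Order-2 term: −1/720 · (0.000592593 − 0.00200000) = 1.95473e-06.
Partial sum through k=2: 15.0974.
Order-3 term: 1/30240 · (3.16049e-05 − 0.000240000) = -6.89137e-09.
Partial sum through k=3: 15.0974.
Order-4 term: −1/1209600 · (4.21399e-06 − 7.20000e-05) = 5.60400e-11.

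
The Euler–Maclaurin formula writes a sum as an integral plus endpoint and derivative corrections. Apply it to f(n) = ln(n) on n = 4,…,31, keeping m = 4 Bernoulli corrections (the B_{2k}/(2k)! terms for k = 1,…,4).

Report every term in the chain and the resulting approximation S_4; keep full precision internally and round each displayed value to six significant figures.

S_4 ≈ 76.3005

The integral term ∫_4^31 ln(x) dx = 73.9084.
Endpoint term: (f(4) + f(31))/2 = (1.38629 + 3.43399)/2 = 2.41014.
Integral + boundary = 76.3186.
k=1: B_{2}/(2)! × [f^{(1)}(31) − f^{(1)}(4)] = 1/12 × (0.0322581 − 0.250000) = -0.0181452.
Partial sum through k=1: 76.3004.
k=2: B_{4}/(4)! × [f^{(3)}(31) − f^{(3)}(4)] = −1/720 × (6.71344e-05 − 0.0312500) = 4.33095e-05.
Partial sum through k=2: 76.3005.
k=3: B_{6}/(6)! × [f^{(5)}(31) − f^{(5)}(4)] = 1/30240 × (8.38306e-07 − 0.0234375) = -7.75022e-07.
Partial sum through k=3: 76.3005.
k=4: B_{8}/(8)! × [f^{(7)}(31) − f^{(7)}(4)] = −1/1209600 × (2.61698e-08 − 0.0439453) = 3.63304e-08.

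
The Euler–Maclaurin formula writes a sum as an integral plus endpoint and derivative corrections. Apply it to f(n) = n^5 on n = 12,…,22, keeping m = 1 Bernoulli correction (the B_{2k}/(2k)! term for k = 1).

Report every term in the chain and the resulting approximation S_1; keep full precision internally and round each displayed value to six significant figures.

∫_12^22 x^5 dx evaluates to 1.83990e+07.
Endpoint term: (f(12) + f(22))/2 = (248832 + 5.15363e+06)/2 = 2.70123e+06.
Integral + boundary = 2.11002e+07.
Correction k=1: B_{2}/2! · (f^{(1)}(22) − f^{(1)}(12)) = 1/12 · (1.17128e+06 − 103680) = 88966.7.

S_1 ≈ 2.11892e+07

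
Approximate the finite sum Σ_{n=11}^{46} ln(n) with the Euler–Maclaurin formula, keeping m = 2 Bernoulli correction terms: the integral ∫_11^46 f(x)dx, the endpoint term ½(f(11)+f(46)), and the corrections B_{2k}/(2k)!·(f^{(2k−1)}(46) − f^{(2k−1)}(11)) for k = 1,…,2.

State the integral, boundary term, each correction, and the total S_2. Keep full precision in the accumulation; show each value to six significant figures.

The integral term ∫_11^46 ln(x) dx = 114.741.
½[f(11) + f(46)] = ½[2.39790 + 3.82864] = 3.11327.
So far: 117.854.
Correction k=1: B_{2}/2! · (f^{(1)}(46) − f^{(1)}(11)) = 1/12 · (0.0217391 − 0.0909091) = -0.00576416.
Partial sum through k=1: 117.848.
Correction k=2: B_{4}/4! · (f^{(3)}(46) − f^{(3)}(11)) = −1/720 · (2.05474e-05 − 0.00150263) = 2.05845e-06.

S_2 ≈ 117.848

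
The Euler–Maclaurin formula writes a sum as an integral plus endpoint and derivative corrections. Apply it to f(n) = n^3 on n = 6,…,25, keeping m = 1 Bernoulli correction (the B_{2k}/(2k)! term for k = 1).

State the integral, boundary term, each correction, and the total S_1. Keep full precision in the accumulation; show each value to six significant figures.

S_1 ≈ 105400

The integral term ∫_6^25 x^3 dx = 97332.2.
½[f(6) + f(25)] = ½[216.000 + 15625.0] = 7920.50.
Running total after boundary: 105253.
Order-1 term: 1/12 · (1875.00 − 108.000) = 147.250.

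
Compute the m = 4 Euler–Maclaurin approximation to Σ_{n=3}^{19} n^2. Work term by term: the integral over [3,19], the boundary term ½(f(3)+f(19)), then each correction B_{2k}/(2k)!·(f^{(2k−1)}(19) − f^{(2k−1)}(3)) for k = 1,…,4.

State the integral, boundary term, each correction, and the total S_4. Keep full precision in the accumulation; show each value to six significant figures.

The integral term ∫_3^19 x^2 dx = 2277.33.
Endpoint term: (f(3) + f(19))/2 = (9.00000 + 361.000)/2 = 185.000.
Integral + boundary = 2462.33.
k=1: B_{2}/(2)! × [f^{(1)}(19) − f^{(1)}(3)] = 1/12 × (38.0000 − 6.00000) = 2.66667.
After k=1: 2465.00.
k=2: B_{4}/(4)! × [f^{(3)}(19) − f^{(3)}(3)] = −1/720 × (0.00000 − 0.00000) = 0.00000.
After k=2: 2465.00.
k=3: B_{6}/(6)! × [f^{(5)}(19) − f^{(5)}(3)] = 1/30240 × (0.00000 − 0.00000) = 0.00000.
After k=3: 2465.00.
k=4: B_{8}/(8)! × [f^{(7)}(19) − f^{(7)}(3)] = −1/1209600 × (0.00000 − 0.00000) = 0.00000.

S_4 ≈ 2465.00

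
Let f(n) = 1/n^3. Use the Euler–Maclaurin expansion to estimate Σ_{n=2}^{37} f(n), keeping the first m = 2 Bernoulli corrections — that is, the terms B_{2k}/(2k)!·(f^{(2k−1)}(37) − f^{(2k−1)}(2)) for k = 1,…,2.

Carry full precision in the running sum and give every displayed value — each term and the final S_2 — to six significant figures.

Integral: ∫_2^37 1/x^3 dx = 0.124635.
½[f(2) + f(37)] = ½[0.125000 + 1.97422e-05] = 0.0625099.
So far: 0.187145.
Order-1 term: 1/12 · (-1.60072e-06 − (-0.187500)) = 0.0156249.
Running total after k=1: 0.202770.
Order-2 term: −1/720 · (-2.33852e-08 − (-0.937500)) = -0.00130208.

S_2 ≈ 0.201467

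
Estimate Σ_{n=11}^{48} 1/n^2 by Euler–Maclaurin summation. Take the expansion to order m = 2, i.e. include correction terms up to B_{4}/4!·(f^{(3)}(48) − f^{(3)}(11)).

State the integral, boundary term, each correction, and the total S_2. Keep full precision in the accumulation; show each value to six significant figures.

The integral term ∫_11^48 1/x^2 dx = 0.0700758.
Endpoint term: (f(11) + f(48))/2 = (0.00826446 + 0.000434028)/2 = 0.00434925.
So far: 0.0744250.
k=1: B_{2}/(2)! × [f^{(1)}(48) − f^{(1)}(11)] = 1/12 × (-1.80845e-05 − (-0.00150263)) = 0.000123712.
Partial sum through k=1: 0.0745487.
k=2: B_{4}/(4)! × [f^{(3)}(48) − f^{(3)}(11)] = −1/720 × (-9.41901e-08 − (-0.000149021)) = -2.06843e-07.

S_2 ≈ 0.0745485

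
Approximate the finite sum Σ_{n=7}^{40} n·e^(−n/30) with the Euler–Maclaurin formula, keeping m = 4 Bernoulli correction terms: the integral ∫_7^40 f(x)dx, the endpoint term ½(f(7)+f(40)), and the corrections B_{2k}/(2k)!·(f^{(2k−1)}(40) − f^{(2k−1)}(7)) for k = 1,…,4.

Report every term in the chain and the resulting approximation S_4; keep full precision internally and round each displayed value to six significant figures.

S_4 ≈ 333.429

The integral term ∫_7^40 x·e^(−x/30) dx = 325.443.
Endpoint term: (f(7) + f(40))/2 = (5.54323 + 10.5439)/2 = 8.04356.
Running total after boundary: 333.487.
Correction k=1: B_{2}/2! · (f^{(1)}(40) − f^{(1)}(7)) = 1/12 · (-0.0878657 − 0.607115) = -0.0579151.
Partial sum through k=1: 333.429.
Correction k=2: B_{4}/4! · (f^{(3)}(40) − f^{(3)}(7)) = −1/720 · (0.000488143 − 0.00243433) = 2.70303e-06.
Partial sum through k=2: 333.429.
Correction k=3: B_{6}/6! · (f^{(5)}(40) − f^{(5)}(7)) = 1/30240 · (1.19324e-06 − 4.66009e-06) = -1.14645e-10.
Partial sum through k=3: 333.429.
Correction k=4: B_{8}/8! · (f^{(7)}(40) − f^{(7)}(7)) = −1/1209600 · (2.04899e-09 − 7.35042e-09) = 4.38279e-15.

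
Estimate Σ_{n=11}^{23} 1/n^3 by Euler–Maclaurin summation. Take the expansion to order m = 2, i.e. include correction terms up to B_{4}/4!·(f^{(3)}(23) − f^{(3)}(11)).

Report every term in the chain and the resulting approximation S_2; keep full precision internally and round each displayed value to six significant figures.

S_2 ≈ 0.00361994

Integral: ∫_11^23 1/x^3 dx = 0.00318705.
½[f(11) + f(23)] = ½[0.000751315 + 8.21895e-05] = 0.000416752.
Running total after boundary: 0.00360380.
k=1: B_{2}/(2)! × [f^{(1)}(23) − f^{(1)}(11)] = 1/12 × (-1.07204e-05 − (-0.000204904)) = 1.61820e-05.
Running total after k=1: 0.00361999.
k=2: B_{4}/(4)! × [f^{(3)}(23) − f^{(3)}(11)] = −1/720 × (-4.05307e-07 − (-3.38684e-05)) = -4.64766e-08.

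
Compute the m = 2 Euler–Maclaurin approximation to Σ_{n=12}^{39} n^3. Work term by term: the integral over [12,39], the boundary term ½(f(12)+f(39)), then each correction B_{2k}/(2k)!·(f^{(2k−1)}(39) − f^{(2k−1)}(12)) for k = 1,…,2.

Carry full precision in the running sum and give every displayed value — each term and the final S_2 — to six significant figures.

S_2 ≈ 604044

The integral term ∫_12^39 x^3 dx = 573176.
Boundary: ½(f(12) + f(39)) = ½(1728.00 + 59319.0) = 30523.5.
Integral + boundary = 603700.
Order-1 term: 1/12 · (4563.00 − 432.000) = 344.250.
Partial sum through k=1: 604044.
Order-2 term: −1/720 · (6.00000 − 6.00000) = 0.00000.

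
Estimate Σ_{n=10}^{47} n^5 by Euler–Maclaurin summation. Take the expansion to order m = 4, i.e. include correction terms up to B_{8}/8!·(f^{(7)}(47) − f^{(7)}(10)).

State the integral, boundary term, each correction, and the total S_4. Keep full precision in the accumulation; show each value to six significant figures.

S_4 ≈ 1.91312e+09

Integral: ∫_10^47 x^5 dx = 1.79637e+09.
Boundary: ½(f(10) + f(47)) = ½(100000 + 2.29345e+08) = 1.14723e+08.
Running total after boundary: 1.91109e+09.
Correction k=1: B_{2}/2! · (f^{(1)}(47) − f^{(1)}(10)) = 1/12 · (2.43984e+07 − 50000.0) = 2.02903e+06.
Partial sum through k=1: 1.91312e+09.
Correction k=2: B_{4}/4! · (f^{(3)}(47) − f^{(3)}(10)) = −1/720 · (132540 − 6000.00) = -175.750.
Partial sum through k=2: 1.91312e+09.
Correction k=3: B_{6}/6! · (f^{(5)}(47) − f^{(5)}(10)) = 1/30240 · (120.000 − 120.000) = 0.00000.
Partial sum through k=3: 1.91312e+09.
Correction k=4: B_{8}/8! · (f^{(7)}(47) − f^{(7)}(10)) = −1/1209600 · (0.00000 − 0.00000) = 0.00000.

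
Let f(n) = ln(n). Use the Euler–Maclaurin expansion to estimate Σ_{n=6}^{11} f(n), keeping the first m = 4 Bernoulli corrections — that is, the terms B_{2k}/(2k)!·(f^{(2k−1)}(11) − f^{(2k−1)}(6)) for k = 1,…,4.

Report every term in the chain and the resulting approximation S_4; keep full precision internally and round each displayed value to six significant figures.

Integral: ∫_6^11 ln(x) dx = 10.6263.
½[f(6) + f(11)] = ½[1.79176 + 2.39790] = 2.09483.
Integral + boundary = 12.7211.
k=1: B_{2}/(2)! × [f^{(1)}(11) − f^{(1)}(6)] = 1/12 × (0.0909091 − 0.166667) = -0.00631313.
Partial sum through k=1: 12.7148.
k=2: B_{4}/(4)! × [f^{(3)}(11) − f^{(3)}(6)] = −1/720 × (0.00150263 − 0.00925926) = 1.07731e-05.
Partial sum through k=2: 12.7148.
k=3: B_{6}/(6)! × [f^{(5)}(11) − f^{(5)}(6)] = 1/30240 × (0.000149021 − 0.00308642) = -9.71362e-08.
Partial sum through k=3: 12.7148.
k=4: B_{8}/(8)! × [f^{(7)}(11) − f^{(7)}(6)] = −1/1209600 × (3.69474e-05 − 0.00257202) = 2.09579e-09.

S_4 ≈ 12.7148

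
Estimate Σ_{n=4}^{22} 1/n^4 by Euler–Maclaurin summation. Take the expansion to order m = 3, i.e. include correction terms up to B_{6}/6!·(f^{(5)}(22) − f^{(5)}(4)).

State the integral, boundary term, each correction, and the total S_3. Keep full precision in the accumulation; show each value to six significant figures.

S_3 ≈ 0.00744842

Integral: ∫_4^22 1/x^4 dx = 0.00517703.
½[f(4) + f(22)] = ½[0.00390625 + 4.26883e-06] = 0.00195526.
Running total after boundary: 0.00713229.
Correction k=1: B_{2}/2! · (f^{(1)}(22) − f^{(1)}(4)) = 1/12 · (-7.76152e-07 − (-0.00390625)) = 0.000325456.
Partial sum through k=1: 0.00745774.
Correction k=2: B_{4}/4! · (f^{(3)}(22) − f^{(3)}(4)) = −1/720 · (-4.81086e-08 − (-0.00732422)) = -1.01725e-05.
Partial sum through k=2: 0.00744757.
Correction k=3: B_{6}/6! · (f^{(5)}(22) − f^{(5)}(4)) = 1/30240 · (-5.56628e-09 − (-0.0256348)) = 8.47710e-07.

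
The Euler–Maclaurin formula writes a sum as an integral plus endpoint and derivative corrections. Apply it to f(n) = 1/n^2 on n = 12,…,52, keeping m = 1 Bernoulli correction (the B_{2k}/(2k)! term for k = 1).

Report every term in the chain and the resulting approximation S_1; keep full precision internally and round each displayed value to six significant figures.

Integral: ∫_12^52 1/x^2 dx = 0.0641026.
Endpoint term: (f(12) + f(52))/2 = (0.00694444 + 0.000369822)/2 = 0.00365713.
Running total after boundary: 0.0677597.
Correction k=1: B_{2}/2! · (f^{(1)}(52) − f^{(1)}(12)) = 1/12 · (-1.42239e-05 − (-0.00115741)) = 9.52653e-05.

S_1 ≈ 0.0678550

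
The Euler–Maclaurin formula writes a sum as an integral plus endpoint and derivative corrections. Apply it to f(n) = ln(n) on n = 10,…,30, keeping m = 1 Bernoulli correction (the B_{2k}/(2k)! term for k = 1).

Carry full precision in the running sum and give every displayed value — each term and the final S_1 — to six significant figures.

The integral term ∫_10^30 ln(x) dx = 59.0101.
Boundary: ½(f(10) + f(30)) = ½(2.30259 + 3.40120) = 2.85189.
Integral + boundary = 61.8620.
k=1: B_{2}/(2)! × [f^{(1)}(30) − f^{(1)}(10)] = 1/12 × (0.0333333 − 0.100000) = -0.00555556.

S_1 ≈ 61.8564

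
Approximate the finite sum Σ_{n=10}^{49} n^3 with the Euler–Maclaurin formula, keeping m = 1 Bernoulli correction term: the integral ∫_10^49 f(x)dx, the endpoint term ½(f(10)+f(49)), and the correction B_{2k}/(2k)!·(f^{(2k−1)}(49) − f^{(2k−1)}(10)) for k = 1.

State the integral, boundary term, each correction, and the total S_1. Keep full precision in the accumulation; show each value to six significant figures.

S_1 ≈ 1.49860e+06

The integral term ∫_10^49 x^3 dx = 1.43870e+06.
½[f(10) + f(49)] = ½[1000.00 + 117649] = 59324.5.
Running total after boundary: 1.49802e+06.
k=1: B_{2}/(2)! × [f^{(1)}(49) − f^{(1)}(10)] = 1/12 × (7203.00 − 300.000) = 575.250.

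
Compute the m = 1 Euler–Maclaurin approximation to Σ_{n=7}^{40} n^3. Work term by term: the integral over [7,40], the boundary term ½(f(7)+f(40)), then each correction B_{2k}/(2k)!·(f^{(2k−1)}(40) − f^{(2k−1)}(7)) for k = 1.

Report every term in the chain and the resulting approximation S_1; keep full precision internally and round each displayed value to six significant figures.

S_1 ≈ 671959

Integral: ∫_7^40 x^3 dx = 639400.
Endpoint term: (f(7) + f(40))/2 = (343.000 + 64000.0)/2 = 32171.5.
So far: 671571.
Order-1 term: 1/12 · (4800.00 − 147.000) = 387.750.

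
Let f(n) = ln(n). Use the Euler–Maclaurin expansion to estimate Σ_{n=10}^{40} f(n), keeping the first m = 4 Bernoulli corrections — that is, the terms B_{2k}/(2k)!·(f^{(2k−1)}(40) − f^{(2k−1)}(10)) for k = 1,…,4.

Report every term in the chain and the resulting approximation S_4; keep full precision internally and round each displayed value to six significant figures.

Integral: ∫_10^40 ln(x) dx = 94.5293.
Endpoint term: (f(10) + f(40))/2 = (2.30259 + 3.68888)/2 = 2.99573.
So far: 97.5251.
Correction k=1: B_{2}/2! · (f^{(1)}(40) − f^{(1)}(10)) = 1/12 · (0.0250000 − 0.100000) = -0.00625000.
Running total after k=1: 97.5188.
Correction k=2: B_{4}/4! · (f^{(3)}(40) − f^{(3)}(10)) = −1/720 · (3.12500e-05 − 0.00200000) = 2.73437e-06.
Running total after k=2: 97.5188.
Correction k=3: B_{6}/6! · (f^{(5)}(40) − f^{(5)}(10)) = 1/30240 · (2.34375e-07 − 0.000240000) = -7.92876e-09.
Running total after k=3: 97.5188.
Correction k=4: B_{8}/8! · (f^{(7)}(40) − f^{(7)}(10)) = −1/1209600 · (4.39453e-09 − 7.20000e-05) = 5.95202e-11.

S_4 ≈ 97.5188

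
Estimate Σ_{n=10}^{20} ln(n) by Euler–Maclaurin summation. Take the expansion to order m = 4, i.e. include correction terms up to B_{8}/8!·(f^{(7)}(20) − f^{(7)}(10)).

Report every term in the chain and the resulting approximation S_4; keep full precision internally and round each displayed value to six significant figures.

S_4 ≈ 29.5338

The integral term ∫_10^20 ln(x) dx = 26.8888.
½[f(10) + f(20)] = ½[2.30259 + 2.99573] = 2.64916.
So far: 29.5380.
Correction k=1: B_{2}/2! · (f^{(1)}(20) − f^{(1)}(10)) = 1/12 · (0.0500000 − 0.100000) = -0.00416667.
Partial sum through k=1: 29.5338.
Correction k=2: B_{4}/4! · (f^{(3)}(20) − f^{(3)}(10)) = −1/720 · (0.000250000 − 0.00200000) = 2.43056e-06.
Partial sum through k=2: 29.5338.
Correction k=3: B_{6}/6! · (f^{(5)}(20) − f^{(5)}(10)) = 1/30240 · (7.50000e-06 − 0.000240000) = -7.68849e-09.
Partial sum through k=3: 29.5338.
Correction k=4: B_{8}/8! · (f^{(7)}(20) − f^{(7)}(10)) = −1/1209600 · (5.62500e-07 − 7.20000e-05) = 5.90588e-11.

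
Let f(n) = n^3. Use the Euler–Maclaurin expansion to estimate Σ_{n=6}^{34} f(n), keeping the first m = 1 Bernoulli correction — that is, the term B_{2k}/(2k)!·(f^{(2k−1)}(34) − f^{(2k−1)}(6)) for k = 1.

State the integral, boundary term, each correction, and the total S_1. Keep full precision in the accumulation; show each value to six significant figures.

S_1 ≈ 353800

The integral term ∫_6^34 x^3 dx = 333760.
½[f(6) + f(34)] = ½[216.000 + 39304.0] = 19760.0.
Running total after boundary: 353520.
Correction k=1: B_{2}/2! · (f^{(1)}(34) − f^{(1)}(6)) = 1/12 · (3468.00 − 108.000) = 280.000.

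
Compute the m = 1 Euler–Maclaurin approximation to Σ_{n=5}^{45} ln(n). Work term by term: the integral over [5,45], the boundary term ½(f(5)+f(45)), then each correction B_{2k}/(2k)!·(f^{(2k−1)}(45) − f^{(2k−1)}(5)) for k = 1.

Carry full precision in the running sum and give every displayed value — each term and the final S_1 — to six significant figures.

S_1 ≈ 125.946

Integral: ∫_5^45 ln(x) dx = 123.253.
Boundary: ½(f(5) + f(45)) = ½(1.60944 + 3.80666) = 2.70805.
Running total after boundary: 125.961.
Order-1 term: 1/12 · (0.0222222 − 0.200000) = -0.0148148.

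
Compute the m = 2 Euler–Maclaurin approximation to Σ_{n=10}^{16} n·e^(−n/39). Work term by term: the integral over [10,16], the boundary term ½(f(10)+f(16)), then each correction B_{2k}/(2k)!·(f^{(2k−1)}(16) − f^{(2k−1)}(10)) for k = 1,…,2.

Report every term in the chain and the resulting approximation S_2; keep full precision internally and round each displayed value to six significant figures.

S_2 ≈ 64.7753

Integral: ∫_10^16 x·e^(−x/39) dx = 55.6137.
Endpoint term: (f(10) + f(16))/2 = (7.73824 + 10.6157)/2 = 9.17696.
Running total after boundary: 64.7906.
k=1: B_{2}/(2)! × [f^{(1)}(16) − f^{(1)}(10)] = 1/12 × (0.391283 − 0.575408) = -0.0153437.
Running total after k=1: 64.7753.
k=2: B_{4}/(4)! × [f^{(3)}(16) − f^{(3)}(10)] = −1/720 × (0.00112968 − 0.00139583) = 3.69652e-07.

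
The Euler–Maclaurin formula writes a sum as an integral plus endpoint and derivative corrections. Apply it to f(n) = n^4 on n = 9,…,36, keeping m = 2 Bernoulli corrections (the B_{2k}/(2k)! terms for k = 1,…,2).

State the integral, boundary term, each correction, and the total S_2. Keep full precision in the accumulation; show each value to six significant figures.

∫_9^36 x^4 dx evaluates to 1.20814e+07.
Boundary: ½(f(9) + f(36)) = ½(6561.00 + 1.67962e+06) = 843088.
So far: 1.29245e+07.
Correction k=1: B_{2}/2! · (f^{(1)}(36) − f^{(1)}(9)) = 1/12 · (186624 − 2916.00) = 15309.0.
After k=1: 1.29398e+07.
Correction k=2: B_{4}/4! · (f^{(3)}(36) − f^{(3)}(9)) = −1/720 · (864.000 − 216.000) = -0.900000.

S_2 ≈ 1.29398e+07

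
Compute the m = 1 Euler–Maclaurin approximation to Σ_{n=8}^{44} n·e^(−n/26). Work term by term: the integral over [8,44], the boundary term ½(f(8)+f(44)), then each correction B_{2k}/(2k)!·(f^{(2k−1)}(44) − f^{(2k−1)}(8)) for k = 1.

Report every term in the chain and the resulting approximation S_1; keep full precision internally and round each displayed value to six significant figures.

S_1 ≈ 321.751

Integral: ∫_8^44 x·e^(−x/26) dx = 314.814.
Endpoint term: (f(8) + f(44))/2 = (5.88113 + 8.10014)/2 = 6.99064.
Running total after boundary: 321.804.
Order-1 term: 1/12 · (-0.127450 − 0.508944) = -0.0530328.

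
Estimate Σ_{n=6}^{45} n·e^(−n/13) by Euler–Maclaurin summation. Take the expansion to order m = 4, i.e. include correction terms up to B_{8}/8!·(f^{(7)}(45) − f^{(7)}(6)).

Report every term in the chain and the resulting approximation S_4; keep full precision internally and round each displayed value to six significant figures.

S_4 ≈ 134.588

∫_6^45 x·e^(−x/13) dx evaluates to 132.026.
Boundary: ½(f(6) + f(45)) = ½(3.78188 + 1.41217) = 2.59702.
Integral + boundary = 134.623.
Correction k=1: B_{2}/2! · (f^{(1)}(45) − f^{(1)}(6)) = 1/12 · (-0.0772466 − 0.339399) = -0.0347205.
Partial sum through k=1: 134.588.
Correction k=2: B_{4}/4! · (f^{(3)}(45) − f^{(3)}(6)) = −1/720 · (-8.57026e-05 − 0.00946761) = 1.32685e-05.
Partial sum through k=2: 134.588.
Correction k=3: B_{6}/6! · (f^{(5)}(45) − f^{(5)}(6)) = 1/30240 · (1.69039e-06 − 0.000100159) = -3.25625e-09.
Partial sum through k=3: 134.588.
Correction k=4: B_{8}/8! · (f^{(7)}(45) − f^{(7)}(6)) = −1/1209600 · (2.30053e-08 − 8.53831e-07) = 6.86860e-13.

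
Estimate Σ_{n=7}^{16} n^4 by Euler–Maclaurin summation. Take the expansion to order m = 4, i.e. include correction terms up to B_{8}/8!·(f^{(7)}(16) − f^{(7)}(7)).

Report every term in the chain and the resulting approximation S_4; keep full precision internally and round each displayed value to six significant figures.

S_4 ≈ 241573

Integral: ∫_7^16 x^4 dx = 206354.
½[f(7) + f(16)] = ½[2401.00 + 65536.0] = 33968.5.
Integral + boundary = 240322.
k=1: B_{2}/(2)! × [f^{(1)}(16) − f^{(1)}(7)] = 1/12 × (16384.0 − 1372.00) = 1251.00.
Running total after k=1: 241573.
k=2: B_{4}/(4)! × [f^{(3)}(16) − f^{(3)}(7)] = −1/720 × (384.000 − 168.000) = -0.300000.
Running total after k=2: 241573.
k=3: B_{6}/(6)! × [f^{(5)}(16) − f^{(5)}(7)] = 1/30240 × (0.00000 − 0.00000) = 0.00000.
Running total after k=3: 241573.
k=4: B_{8}/(8)! × [f^{(7)}(16) − f^{(7)}(7)] = −1/1209600 × (0.00000 − 0.00000) = 0.00000.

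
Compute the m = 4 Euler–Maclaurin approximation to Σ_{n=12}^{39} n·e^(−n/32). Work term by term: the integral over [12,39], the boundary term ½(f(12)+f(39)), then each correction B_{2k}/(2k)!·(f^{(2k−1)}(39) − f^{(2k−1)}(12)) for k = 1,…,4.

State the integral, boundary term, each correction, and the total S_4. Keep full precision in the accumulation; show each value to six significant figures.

∫_12^39 x·e^(−x/32) dx evaluates to 296.101.
½[f(12) + f(39)] = ½[8.24747 + 11.5284] = 9.88792.
Integral + boundary = 305.989.
Order-1 term: 1/12 · (-0.0646624 − 0.429556) = -0.0411848.
Partial sum through k=1: 305.948.
Order-2 term: −1/720 · (0.000514196 − 0.00176185) = 1.73285e-06.
Partial sum through k=2: 305.948.
Order-3 term: 1/30240 · (1.06596e-06 − 3.03146e-06) = -6.49967e-11.
Partial sum through k=3: 305.948.
Order-4 term: −1/1209600 · (1.59157e-09 − 4.24058e-09) = 2.18999e-15.

S_4 ≈ 305.948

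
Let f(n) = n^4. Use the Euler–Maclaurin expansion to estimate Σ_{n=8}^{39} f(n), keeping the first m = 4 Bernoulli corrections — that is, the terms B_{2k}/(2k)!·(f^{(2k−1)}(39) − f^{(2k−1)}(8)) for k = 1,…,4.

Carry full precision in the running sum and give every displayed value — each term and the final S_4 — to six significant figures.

S_4 ≈ 1.92167e+07

The integral term ∫_8^39 x^4 dx = 1.80383e+07.
Endpoint term: (f(8) + f(39))/2 = (4096.00 + 2.31344e+06)/2 = 1.15877e+06.
Integral + boundary = 1.91971e+07.
Order-1 term: 1/12 · (237276 − 2048.00) = 19602.3.
Running total after k=1: 1.92167e+07.
Order-2 term: −1/720 · (936.000 − 192.000) = -1.03333.
Running total after k=2: 1.92167e+07.
Order-3 term: 1/30240 · (0.00000 − 0.00000) = 0.00000.
Running total after k=3: 1.92167e+07.
Order-4 term: −1/1209600 · (0.00000 − 0.00000) = 0.00000.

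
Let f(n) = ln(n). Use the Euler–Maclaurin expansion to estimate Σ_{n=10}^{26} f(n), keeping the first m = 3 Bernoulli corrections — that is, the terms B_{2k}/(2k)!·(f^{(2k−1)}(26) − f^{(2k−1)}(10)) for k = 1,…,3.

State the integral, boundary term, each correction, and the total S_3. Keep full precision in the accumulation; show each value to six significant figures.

S_3 ≈ 48.4599

Integral: ∫_10^26 ln(x) dx = 45.6847.
½[f(10) + f(26)] = ½[2.30259 + 3.25810] = 2.78034.
Running total after boundary: 48.4650.
k=1: B_{2}/(2)! × [f^{(1)}(26) − f^{(1)}(10)] = 1/12 × (0.0384615 − 0.100000) = -0.00512821.
Running total after k=1: 48.4599.
k=2: B_{4}/(4)! × [f^{(3)}(26) − f^{(3)}(10)] = −1/720 × (0.000113792 − 0.00200000) = 2.61973e-06.
Running total after k=2: 48.4599.
k=3: B_{6}/(6)! × [f^{(5)}(26) − f^{(5)}(10)] = 1/30240 × (2.01997e-06 − 0.000240000) = -7.86971e-09.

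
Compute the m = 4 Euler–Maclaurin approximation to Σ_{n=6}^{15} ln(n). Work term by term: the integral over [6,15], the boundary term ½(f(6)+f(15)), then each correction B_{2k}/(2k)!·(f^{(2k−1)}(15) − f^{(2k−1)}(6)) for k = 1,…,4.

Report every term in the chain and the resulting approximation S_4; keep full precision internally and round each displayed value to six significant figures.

Integral: ∫_6^15 ln(x) dx = 20.8702.
½[f(6) + f(15)] = ½[1.79176 + 2.70805] = 2.24990.
Integral + boundary = 23.1201.
Order-1 term: 1/12 · (0.0666667 − 0.166667) = -0.00833333.
Partial sum through k=1: 23.1118.
Order-2 term: −1/720 · (0.000592593 − 0.00925926) = 1.20370e-05.
Partial sum through k=2: 23.1118.
Order-3 term: 1/30240 · (3.16049e-05 − 0.00308642) = -1.01019e-07.
Partial sum through k=3: 23.1118.
Order-4 term: −1/1209600 · (4.21399e-06 − 0.00257202) = 2.12285e-09.

S_4 ≈ 23.1118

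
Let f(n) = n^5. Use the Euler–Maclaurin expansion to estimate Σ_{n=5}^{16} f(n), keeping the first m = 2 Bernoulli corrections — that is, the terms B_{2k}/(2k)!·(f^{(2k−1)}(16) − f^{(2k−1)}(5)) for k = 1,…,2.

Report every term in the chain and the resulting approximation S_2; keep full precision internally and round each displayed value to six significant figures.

Integral: ∫_5^16 x^5 dx = 2.79360e+06.
Boundary: ½(f(5) + f(16)) = ½(3125.00 + 1.04858e+06) = 525850.
Running total after boundary: 3.31945e+06.
Order-1 term: 1/12 · (327680 − 3125.00) = 27046.2.
After k=1: 3.34650e+06.
Order-2 term: −1/720 · (15360.0 − 1500.00) = -19.2500.

S_2 ≈ 3.34648e+06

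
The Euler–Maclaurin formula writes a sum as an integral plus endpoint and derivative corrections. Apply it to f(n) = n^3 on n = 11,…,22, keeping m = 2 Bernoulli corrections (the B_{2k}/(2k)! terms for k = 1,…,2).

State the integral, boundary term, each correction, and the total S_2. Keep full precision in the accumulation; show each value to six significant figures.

S_2 ≈ 60984.0

The integral term ∫_11^22 x^3 dx = 54903.8.
Boundary: ½(f(11) + f(22)) = ½(1331.00 + 10648.0) = 5989.50.
Running total after boundary: 60893.2.
Correction k=1: B_{2}/2! · (f^{(1)}(22) − f^{(1)}(11)) = 1/12 · (1452.00 − 363.000) = 90.7500.
Running total after k=1: 60984.0.
Correction k=2: B_{4}/4! · (f^{(3)}(22) − f^{(3)}(11)) = −1/720 · (6.00000 − 6.00000) = 0.00000.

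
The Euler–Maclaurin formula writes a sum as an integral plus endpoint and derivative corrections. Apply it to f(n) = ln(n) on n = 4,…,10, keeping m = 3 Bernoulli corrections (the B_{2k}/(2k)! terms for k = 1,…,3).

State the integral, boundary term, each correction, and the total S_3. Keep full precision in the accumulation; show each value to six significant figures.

∫_4^10 ln(x) dx evaluates to 11.4807.
½[f(4) + f(10)] = ½[1.38629 + 2.30259] = 1.84444.
Integral + boundary = 13.3251.
Correction k=1: B_{2}/2! · (f^{(1)}(10) − f^{(1)}(4)) = 1/12 · (0.100000 − 0.250000) = -0.0125000.
Partial sum through k=1: 13.3126.
Correction k=2: B_{4}/4! · (f^{(3)}(10) − f^{(3)}(4)) = −1/720 · (0.00200000 − 0.0312500) = 4.06250e-05.
Partial sum through k=2: 13.3127.
Correction k=3: B_{6}/6! · (f^{(5)}(10) − f^{(5)}(4)) = 1/30240 · (0.000240000 − 0.0234375) = -7.67113e-07.

S_3 ≈ 13.3127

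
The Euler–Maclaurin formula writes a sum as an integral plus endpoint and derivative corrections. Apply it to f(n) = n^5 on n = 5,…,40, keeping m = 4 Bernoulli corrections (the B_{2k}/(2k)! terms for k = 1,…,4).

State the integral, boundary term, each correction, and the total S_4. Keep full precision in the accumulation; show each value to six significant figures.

S_4 ≈ 7.34932e+08

The integral term ∫_5^40 x^5 dx = 6.82664e+08.
½[f(5) + f(40)] = ½[3125.00 + 1.02400e+08] = 5.12016e+07.
So far: 7.33866e+08.
Correction k=1: B_{2}/2! · (f^{(1)}(40) − f^{(1)}(5)) = 1/12 · (1.28000e+07 − 3125.00) = 1.06641e+06.
Partial sum through k=1: 7.34932e+08.
Correction k=2: B_{4}/4! · (f^{(3)}(40) − f^{(3)}(5)) = −1/720 · (96000.0 − 1500.00) = -131.250.
Partial sum through k=2: 7.34932e+08.
Correction k=3: B_{6}/6! · (f^{(5)}(40) − f^{(5)}(5)) = 1/30240 · (120.000 − 120.000) = 0.00000.
Partial sum through k=3: 7.34932e+08.
Correction k=4: B_{8}/8! · (f^{(7)}(40) − f^{(7)}(5)) = −1/1209600 · (0.00000 − 0.00000) = 0.00000.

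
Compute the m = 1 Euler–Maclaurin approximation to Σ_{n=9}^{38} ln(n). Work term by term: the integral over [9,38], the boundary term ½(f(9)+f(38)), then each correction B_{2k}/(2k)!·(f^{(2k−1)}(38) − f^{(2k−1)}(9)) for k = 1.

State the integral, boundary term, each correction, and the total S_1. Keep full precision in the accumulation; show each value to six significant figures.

∫_9^38 ln(x) dx evaluates to 89.4533.
Endpoint term: (f(9) + f(38))/2 = (2.19722 + 3.63759)/2 = 2.91741.
So far: 92.3707.
Order-1 term: 1/12 · (0.0263158 − 0.111111) = -0.00706628.

S_1 ≈ 92.3636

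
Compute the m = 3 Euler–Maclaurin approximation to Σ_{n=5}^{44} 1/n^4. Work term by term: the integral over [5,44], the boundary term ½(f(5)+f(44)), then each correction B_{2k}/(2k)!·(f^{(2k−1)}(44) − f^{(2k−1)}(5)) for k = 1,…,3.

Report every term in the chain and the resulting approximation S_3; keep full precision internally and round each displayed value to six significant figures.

S_3 ≈ 0.00356753

∫_5^44 1/x^4 dx evaluates to 0.00266275.
½[f(5) + f(44)] = ½[0.00160000 + 2.66802e-07] = 0.000800133.
Running total after boundary: 0.00346289.
Order-1 term: 1/12 · (-2.42547e-08 − (-0.00128000)) = 0.000106665.
Partial sum through k=1: 0.00356955.
Order-2 term: −1/720 · (-3.75848e-10 − (-0.00153600)) = -2.13333e-06.
Partial sum through k=2: 0.00356742.
Order-3 term: 1/30240 · (-1.08716e-11 − (-0.00344064)) = 1.13778e-07.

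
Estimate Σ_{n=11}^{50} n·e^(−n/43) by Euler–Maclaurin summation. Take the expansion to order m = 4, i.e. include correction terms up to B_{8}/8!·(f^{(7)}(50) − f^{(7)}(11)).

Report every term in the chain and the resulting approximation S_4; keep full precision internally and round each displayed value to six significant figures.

The integral term ∫_11^50 x·e^(−x/43) dx = 547.755.
½[f(11) + f(50)] = ½[8.51715 + 15.6306] = 12.0739.
So far: 559.828.
Correction k=1: B_{2}/2! · (f^{(1)}(50) − f^{(1)}(11)) = 1/12 · (-0.0508904 − 0.576213) = -0.0522586.
Partial sum through k=1: 559.776.
Correction k=2: B_{4}/4! · (f^{(3)}(50) − f^{(3)}(11)) = −1/720 · (0.000310619 − 0.00114915) = 1.16463e-06.
Partial sum through k=2: 559.776.
Correction k=3: B_{6}/6! · (f^{(5)}(50) − f^{(5)}(11)) = 1/30240 · (3.50871e-07 − 1.07446e-06) = -2.39281e-11.
Partial sum through k=3: 559.776.
Correction k=4: B_{8}/8! · (f^{(7)}(50) − f^{(7)}(11)) = −1/1209600 · (2.88670e-10 − 8.26076e-10) = 4.44285e-16.

S_4 ≈ 559.776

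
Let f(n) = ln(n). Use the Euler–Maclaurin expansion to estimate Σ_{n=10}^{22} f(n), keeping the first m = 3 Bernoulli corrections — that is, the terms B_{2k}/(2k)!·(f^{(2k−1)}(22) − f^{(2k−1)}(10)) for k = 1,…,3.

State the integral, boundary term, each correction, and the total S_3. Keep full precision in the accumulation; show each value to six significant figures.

The integral term ∫_10^22 ln(x) dx = 32.9771.
Endpoint term: (f(10) + f(22))/2 = (2.30259 + 3.09104)/2 = 2.69681.
So far: 35.6739.
Correction k=1: B_{2}/2! · (f^{(1)}(22) − f^{(1)}(10)) = 1/12 · (0.0454545 − 0.100000) = -0.00454545.
Partial sum through k=1: 35.6694.
Correction k=2: B_{4}/4! · (f^{(3)}(22) − f^{(3)}(10)) = −1/720 · (0.000187829 − 0.00200000) = 2.51690e-06.
Partial sum through k=2: 35.6694.
Correction k=3: B_{6}/6! · (f^{(5)}(22) − f^{(5)}(10)) = 1/30240 · (4.65691e-06 − 0.000240000) = -7.78251e-09.

S_3 ≈ 35.6694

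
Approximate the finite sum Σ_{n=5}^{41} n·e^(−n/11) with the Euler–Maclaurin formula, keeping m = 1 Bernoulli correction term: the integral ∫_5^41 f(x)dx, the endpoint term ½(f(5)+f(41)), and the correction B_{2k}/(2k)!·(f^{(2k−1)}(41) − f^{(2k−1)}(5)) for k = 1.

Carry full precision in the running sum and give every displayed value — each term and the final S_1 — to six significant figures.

S_1 ≈ 99.9979

The integral term ∫_5^41 x·e^(−x/11) dx = 97.9522.
½[f(5) + f(41)] = ½[3.17368 + 0.986393] = 2.08004.
Integral + boundary = 100.032.
Correction k=1: B_{2}/2! · (f^{(1)}(41) − f^{(1)}(5)) = 1/12 · (-0.0656137 − 0.346220) = -0.0343195.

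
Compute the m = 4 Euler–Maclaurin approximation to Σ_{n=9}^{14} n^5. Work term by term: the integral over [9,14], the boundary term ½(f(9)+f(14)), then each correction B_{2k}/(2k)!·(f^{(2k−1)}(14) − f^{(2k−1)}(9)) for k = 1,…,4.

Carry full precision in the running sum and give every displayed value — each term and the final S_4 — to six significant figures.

Integral: ∫_9^14 x^5 dx = 1.16635e+06.
Boundary: ½(f(9) + f(14)) = ½(59049.0 + 537824) = 298436.
So far: 1.46479e+06.
Order-1 term: 1/12 · (192080 − 32805.0) = 13272.9.
Partial sum through k=1: 1.47806e+06.
Order-2 term: −1/720 · (11760.0 − 4860.00) = -9.58333.
Partial sum through k=2: 1.47805e+06.
Order-3 term: 1/30240 · (120.000 − 120.000) = 0.00000.
Partial sum through k=3: 1.47805e+06.
Order-4 term: −1/1209600 · (0.00000 − 0.00000) = 0.00000.

S_4 ≈ 1.47805e+06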